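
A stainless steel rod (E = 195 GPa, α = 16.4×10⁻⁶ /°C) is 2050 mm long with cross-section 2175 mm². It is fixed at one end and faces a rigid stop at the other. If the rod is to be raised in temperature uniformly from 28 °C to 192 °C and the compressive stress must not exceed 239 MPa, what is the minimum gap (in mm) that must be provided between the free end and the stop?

With no wall the rod would lengthen by αΔT L = 16.4×10⁻⁶ × 164 × 2050 = 5.514 mm.
A stress of 239 MPa corresponds to the wall pushing the rod back by σL/E = 239×2050/(195×10³) = 2.513 mm.
The gap must absorb the remainder: g_min = 5.514 − 2.513 = 3.001 mm.

g ≈ 3 mm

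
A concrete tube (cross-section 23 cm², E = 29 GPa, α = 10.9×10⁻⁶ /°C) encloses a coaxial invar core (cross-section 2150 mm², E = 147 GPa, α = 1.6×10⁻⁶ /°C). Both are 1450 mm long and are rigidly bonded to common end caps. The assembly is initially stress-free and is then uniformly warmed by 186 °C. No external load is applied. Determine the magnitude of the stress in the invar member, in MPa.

σ ≈ 44.3 MPa (tensile)

Equilibrium of a rigid end plate with no external load gives equal and opposite internal forces ±P in the two members. Since α_{concrete} > α_{invar}, heating drives the concrete into compression and the invar into tension.
Compatibility of the two members (thermal + elastic change equal): (α₁ − α₂)ΔT = P·[1/(A₁E₁) + 1/(A₂E₂)].
|α₁ − α₂|·ΔT = 9.3×10⁻⁶ × 186 = 0.00173.
1/(A₁E₁) + 1/(A₂E₂) = 1/(2300×29×10³) + 1/(2150×147×10³) = 1.816×10⁻⁸ N⁻¹.
P = 0.00173 / 1.816×10⁻⁸ = 95270 N = 95.27 kN.
σ_{invar} = P/A₂ = 95270/2150 = 44.31 MPa, tensile.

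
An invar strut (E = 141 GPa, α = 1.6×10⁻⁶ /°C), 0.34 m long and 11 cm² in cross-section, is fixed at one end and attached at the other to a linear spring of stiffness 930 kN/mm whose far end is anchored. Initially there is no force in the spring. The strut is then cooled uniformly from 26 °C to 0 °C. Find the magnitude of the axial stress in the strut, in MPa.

If the spring were absent the strut would shorten by αΔT L = 1.6×10⁻⁶ × 26 × 340 = 0.01414 mm.
Let P be the tensile force in the spring. The strut extends elastically by PL/(AE) and the spring stretches by P/k; together these equal δ_free.
P [ L/(AE) + 1/k ] = δ_free → P [ 340/(1100×141×10³) + 1/(930×10³) ] = 0.01414.
P = 0.01414 / 3.267×10⁻⁶ = 4329 N.
σ = P/A = 4329/1100 = 3.935 MPa.

σ ≈ 3.94 MPa (tensile)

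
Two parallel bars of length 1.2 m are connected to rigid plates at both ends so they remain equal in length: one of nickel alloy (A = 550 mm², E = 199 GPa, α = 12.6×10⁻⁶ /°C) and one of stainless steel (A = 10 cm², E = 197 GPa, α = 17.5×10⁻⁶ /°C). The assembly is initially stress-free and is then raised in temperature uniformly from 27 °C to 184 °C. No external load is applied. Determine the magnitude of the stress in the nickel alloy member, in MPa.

The stainless steel has the larger α, so on heating it would change length more than the nickel alloy if both were free. The rigid plates force a common final length, so the stainless steel is put into compression and the nickel alloy into tension, with equal and opposite forces P (no external load).
Equating the net (thermal + elastic) strains gives |α₁ − α₂|·ΔT = P·[1/(A₁E₁) + 1/(A₂E₂)].
|α₁ − α₂|·ΔT = 4.9×10⁻⁶ × 157 = 0.0007693.
1/(A₁E₁) + 1/(A₂E₂) = 1/(550×199×10³) + 1/(1000×197×10³) = 1.421×10⁻⁸ N⁻¹.
P = 0.0007693 / 1.421×10⁻⁸ = 54130 N = 54.13 kN.
σ_{nickel alloy} = P/A₁ = 54130/550 = 98.41 MPa, tensile.

σ ≈ 98.4 MPa (tensile)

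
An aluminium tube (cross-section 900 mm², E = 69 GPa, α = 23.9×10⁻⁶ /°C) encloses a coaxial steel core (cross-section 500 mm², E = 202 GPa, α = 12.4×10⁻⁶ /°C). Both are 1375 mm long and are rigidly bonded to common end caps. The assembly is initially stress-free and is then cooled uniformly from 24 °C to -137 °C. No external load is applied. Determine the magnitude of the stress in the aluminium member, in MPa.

σ ≈ 79.1 MPa (tensile)

Equilibrium of a rigid end plate with no external load gives equal and opposite internal forces ±P in the two members. Since α_{aluminium} > α_{steel}, cooling drives the aluminium into tension and the steel into compression.
Setting the final lengths equal and cancelling L: (α₁ − α₂)ΔT = P/(A₁E₁) + P/(A₂E₂).
|α₁ − α₂|·ΔT = 11.5×10⁻⁶ × 161 = 0.001851.
1/(A₁E₁) + 1/(A₂E₂) = 1/(900×69×10³) + 1/(500×202×10³) = 2.6×10⁻⁸ N⁻¹.
P = 0.001851 / 2.6×10⁻⁸ = 71200 N = 71.2 kN.
σ_{aluminium} = P/A₁ = 71200/900 = 79.11 MPa, tensile.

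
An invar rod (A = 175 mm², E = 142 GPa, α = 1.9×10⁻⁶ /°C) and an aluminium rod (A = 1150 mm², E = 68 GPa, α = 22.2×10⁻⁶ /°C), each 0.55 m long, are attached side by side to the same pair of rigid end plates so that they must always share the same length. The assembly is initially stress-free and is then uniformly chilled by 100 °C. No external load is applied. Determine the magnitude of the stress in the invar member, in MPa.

σ ≈ 219 MPa (compressive)

Both members must finish at the same length. With the larger α, the aluminium tends to over-contract; the plates restrain it, putting the aluminium in tension and the invar in compression. With no external load the two internal forces are equal and opposite, magnitude P.
Compatibility of the two members (thermal + elastic change equal): (α₁ − α₂)ΔT = P·[1/(A₁E₁) + 1/(A₂E₂)].
|α₁ − α₂|·ΔT = 20.3×10⁻⁶ × 100 = 0.00203.
1/(A₁E₁) + 1/(A₂E₂) = 1/(175×142×10³) + 1/(1150×68×10³) = 5.303×10⁻⁸ N⁻¹.
So P = 0.00203 / 5.303×10⁻⁸ = 38.28 kN.
σ_{invar} = P/A₁ = 38280/175 = 218.7 MPa, compressive.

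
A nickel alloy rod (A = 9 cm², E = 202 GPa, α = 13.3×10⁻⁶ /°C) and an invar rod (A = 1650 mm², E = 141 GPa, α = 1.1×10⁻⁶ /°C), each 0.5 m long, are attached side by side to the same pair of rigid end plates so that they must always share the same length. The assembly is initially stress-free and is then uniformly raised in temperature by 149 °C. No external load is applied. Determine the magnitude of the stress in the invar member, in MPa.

σ ≈ 112 MPa (tensile)

The nickel alloy has the larger α, so on heating it would change length more than the invar if both were free. The rigid plates force a common final length, so the nickel alloy is put into compression and the invar into tension, with equal and opposite forces P (no external load).
Setting the final lengths equal and cancelling L: (α₁ − α₂)ΔT = P/(A₁E₁) + P/(A₂E₂).
|α₁ − α₂|·ΔT = 12.2×10⁻⁶ × 149 = 0.001818.
1/(A₁E₁) + 1/(A₂E₂) = 1/(900×202×10³) + 1/(1650×141×10³) = 9.799×10⁻⁹ N⁻¹.
So P = 0.001818 / 9.799×10⁻⁹ = 185.5 kN.
σ_{invar} = P/A₂ = 185500/1650 = 112.4 MPa, tensile.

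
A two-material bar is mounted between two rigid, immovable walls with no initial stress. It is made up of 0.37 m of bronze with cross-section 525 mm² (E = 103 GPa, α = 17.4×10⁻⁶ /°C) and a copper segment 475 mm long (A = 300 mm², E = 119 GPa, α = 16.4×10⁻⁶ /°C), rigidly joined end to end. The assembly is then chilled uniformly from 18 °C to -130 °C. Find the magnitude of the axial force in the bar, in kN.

If the supports were absent, the total length change would be Σ αᵢΔT Lᵢ = 17.4×10⁻⁶×148×370 + 16.4×10⁻⁶×148×475 = 2.106 mm.
The walls prevent any net length change, so an axial force P (same in every segment) develops. Compatibility: P · Σ Lᵢ/(AᵢEᵢ) = δ_free.
The series flexibility is Σ Lᵢ/(AᵢEᵢ) = 370/(525×103×10³) + 475/(300×119×10³) = 2.015×10⁻⁵ mm/N.
Hence P = δ_free / Σ(L/AE) = 2.106/2.015×10⁻⁵ = 104.5 kN (tensile).

P ≈ 105 kN (tensile)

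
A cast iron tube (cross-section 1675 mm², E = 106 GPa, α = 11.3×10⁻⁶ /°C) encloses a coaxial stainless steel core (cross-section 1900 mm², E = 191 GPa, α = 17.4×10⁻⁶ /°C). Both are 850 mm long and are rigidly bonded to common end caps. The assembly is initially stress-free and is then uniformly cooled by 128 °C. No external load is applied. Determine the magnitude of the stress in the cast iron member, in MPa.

Equilibrium of a rigid end plate with no external load gives equal and opposite internal forces ±P in the two members. Since α_{stainless steel} > α_{cast iron}, cooling drives the stainless steel into tension and the cast iron into compression.
Equating the net (thermal + elastic) strains gives |α₁ − α₂|·ΔT = P·[1/(A₁E₁) + 1/(A₂E₂)].
|α₁ − α₂|·ΔT = 6.1×10⁻⁶ × 128 = 0.0007808.
1/(A₁E₁) + 1/(A₂E₂) = 1/(1675×106×10³) + 1/(1900×191×10³) = 8.388×10⁻⁹ N⁻¹.
P = 0.0007808 / 8.388×10⁻⁹ = 93090 N = 93.09 kN.
σ_{cast iron} = P/A₁ = 93090/1675 = 55.57 MPa, compressive.

σ ≈ 55.6 MPa (compressive)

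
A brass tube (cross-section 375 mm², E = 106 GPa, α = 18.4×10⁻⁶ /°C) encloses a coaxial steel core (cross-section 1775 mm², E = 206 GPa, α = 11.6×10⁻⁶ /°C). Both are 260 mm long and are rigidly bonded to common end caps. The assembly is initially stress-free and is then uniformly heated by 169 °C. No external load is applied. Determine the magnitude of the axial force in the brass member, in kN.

P ≈ 41.2 kN (compressive in the brass)

The brass has the larger α, so on heating it would change length more than the steel if both were free. The rigid plates force a common final length, so the brass is put into compression and the steel into tension, with equal and opposite forces P (no external load).
Equating the net (thermal + elastic) strains gives |α₁ − α₂|·ΔT = P·[1/(A₁E₁) + 1/(A₂E₂)].
|α₁ − α₂|·ΔT = 6.8×10⁻⁶ × 169 = 0.001149.
1/(A₁E₁) + 1/(A₂E₂) = 1/(375×106×10³) + 1/(1775×206×10³) = 2.789×10⁻⁸ N⁻¹.
So P = 0.001149 / 2.789×10⁻⁸ = 41.2 kN.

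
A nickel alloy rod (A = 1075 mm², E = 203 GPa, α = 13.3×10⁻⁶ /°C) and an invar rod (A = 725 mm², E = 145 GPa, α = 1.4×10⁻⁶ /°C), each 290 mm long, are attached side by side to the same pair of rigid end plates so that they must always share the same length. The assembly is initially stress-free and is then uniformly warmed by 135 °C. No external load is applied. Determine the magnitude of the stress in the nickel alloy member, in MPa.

Both members must finish at the same length. With the larger α, the nickel alloy tends to over-expand; the plates restrain it, putting the nickel alloy in compression and the invar in tension. With no external load the two internal forces are equal and opposite, magnitude P.
Equating the net (thermal + elastic) strains gives |α₁ − α₂|·ΔT = P·[1/(A₁E₁) + 1/(A₂E₂)].
|α₁ − α₂|·ΔT = 11.9×10⁻⁶ × 135 = 0.001606.
1/(A₁E₁) + 1/(A₂E₂) = 1/(1075×203×10³) + 1/(725×145×10³) = 1.409×10⁻⁸ N⁻¹.
P = 0.001606 / 1.409×10⁻⁸ = 114000 N = 114 kN.
σ_{nickel alloy} = P/A₁ = 114000/1075 = 106 MPa, compressive.

σ ≈ 106 MPa (compressive)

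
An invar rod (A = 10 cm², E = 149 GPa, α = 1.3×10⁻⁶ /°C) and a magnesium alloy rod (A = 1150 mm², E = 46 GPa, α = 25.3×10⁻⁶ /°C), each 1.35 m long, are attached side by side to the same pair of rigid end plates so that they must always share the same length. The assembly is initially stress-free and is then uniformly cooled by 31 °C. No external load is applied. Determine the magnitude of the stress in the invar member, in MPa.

Equilibrium of a rigid end plate with no external load gives equal and opposite internal forces ±P in the two members. Since α_{magnesium alloy} > α_{invar}, cooling drives the magnesium alloy into tension and the invar into compression.
Equating the net (thermal + elastic) strains gives |α₁ − α₂|·ΔT = P·[1/(A₁E₁) + 1/(A₂E₂)].
|α₁ − α₂|·ΔT = 24×10⁻⁶ × 31 = 0.000744.
1/(A₁E₁) + 1/(A₂E₂) = 1/(1000×149×10³) + 1/(1150×46×10³) = 2.562×10⁻⁸ N⁻¹.
So P = 0.000744 / 2.562×10⁻⁸ = 29.05 kN.
σ_{invar} = P/A₁ = 29050/1000 = 29.05 MPa, compressive.

σ ≈ 29 MPa (compressive)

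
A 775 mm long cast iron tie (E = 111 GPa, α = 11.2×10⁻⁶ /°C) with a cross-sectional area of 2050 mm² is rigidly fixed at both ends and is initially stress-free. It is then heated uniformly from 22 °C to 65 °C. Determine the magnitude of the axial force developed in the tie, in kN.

P ≈ 110 kN (compressive)

With zero net strain, σ = E·αΔT = 111 GPa × 11.2×10⁻⁶ × 43 = 53.46 MPa.
P = AEαΔT = 2050 × 111×10³ × 11.2×10⁻⁶ × 43 = 109.6 kN (compressive).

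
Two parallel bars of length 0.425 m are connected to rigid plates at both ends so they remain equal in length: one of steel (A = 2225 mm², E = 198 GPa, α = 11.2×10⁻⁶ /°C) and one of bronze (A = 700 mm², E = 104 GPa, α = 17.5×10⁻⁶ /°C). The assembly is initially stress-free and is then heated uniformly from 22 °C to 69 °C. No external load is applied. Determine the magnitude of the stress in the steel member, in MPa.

σ ≈ 8.31 MPa (tensile)

Both members must finish at the same length. With the larger α, the bronze tends to over-expand; the plates restrain it, putting the bronze in compression and the steel in tension. With no external load the two internal forces are equal and opposite, magnitude P.
Equating the net (thermal + elastic) strains gives |α₁ − α₂|·ΔT = P·[1/(A₁E₁) + 1/(A₂E₂)].
|α₁ − α₂|·ΔT = 6.3×10⁻⁶ × 47 = 0.0002961.
1/(A₁E₁) + 1/(A₂E₂) = 1/(2225×198×10³) + 1/(700×104×10³) = 1.601×10⁻⁸ N⁻¹.
So P = 0.0002961 / 1.601×10⁻⁸ = 18.5 kN.
σ_{steel} = P/A₁ = 18500/2225 = 8.314 MPa, tensile.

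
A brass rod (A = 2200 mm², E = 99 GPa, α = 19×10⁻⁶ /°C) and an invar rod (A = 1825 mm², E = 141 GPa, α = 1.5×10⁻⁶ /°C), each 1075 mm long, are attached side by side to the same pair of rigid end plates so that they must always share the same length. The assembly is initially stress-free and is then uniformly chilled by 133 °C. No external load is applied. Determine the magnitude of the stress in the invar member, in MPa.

Equilibrium of a rigid end plate with no external load gives equal and opposite internal forces ±P in the two members. Since α_{brass} > α_{invar}, cooling drives the brass into tension and the invar into compression.
Compatibility of the two members (thermal + elastic change equal): (α₁ − α₂)ΔT = P·[1/(A₁E₁) + 1/(A₂E₂)].
|α₁ − α₂|·ΔT = 17.5×10⁻⁶ × 133 = 0.002327.
1/(A₁E₁) + 1/(A₂E₂) = 1/(2200×99×10³) + 1/(1825×141×10³) = 8.478×10⁻⁹ N⁻¹.
P = 0.002327 / 8.478×10⁻⁹ = 274600 N = 274.6 kN.
σ_{invar} = P/A₂ = 274600/1825 = 150.4 MPa, compressive.

σ ≈ 150 MPa (compressive)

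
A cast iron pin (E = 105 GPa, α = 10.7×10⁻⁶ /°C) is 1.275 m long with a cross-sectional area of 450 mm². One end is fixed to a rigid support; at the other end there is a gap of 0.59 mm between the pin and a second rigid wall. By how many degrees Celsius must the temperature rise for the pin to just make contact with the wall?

ΔT ≈ 43.2 °C

Contact occurs when the free expansion equals the gap: αΔT L = 0.59 mm.
ΔT = 0.59 / (10.7×10⁻⁶ × 1275) = 43.25 °C.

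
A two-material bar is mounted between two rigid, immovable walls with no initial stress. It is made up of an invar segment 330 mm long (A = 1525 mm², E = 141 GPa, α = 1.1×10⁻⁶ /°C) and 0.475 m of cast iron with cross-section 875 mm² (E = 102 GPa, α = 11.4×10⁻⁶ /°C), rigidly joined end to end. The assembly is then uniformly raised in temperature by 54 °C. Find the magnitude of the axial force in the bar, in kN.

P ≈ 45.5 kN (compressive)

Free thermal expansion of the whole bar: Σ αᵢΔT Lᵢ = 1.1×10⁻⁶×54×330 + 11.4×10⁻⁶×54×475 = 0.312 mm.
Since the ends are fixed, an axial force P builds up, equal in every segment, with P · Σ Lᵢ/(AᵢEᵢ) = δ_free.
Σ Lᵢ/(AᵢEᵢ) = 330/(1525×141×10³) + 475/(875×102×10³) = 6.857×10⁻⁶ mm/N.
P = 0.312 / 6.857×10⁻⁶ = 45500 N = 45.5 kN, compressive.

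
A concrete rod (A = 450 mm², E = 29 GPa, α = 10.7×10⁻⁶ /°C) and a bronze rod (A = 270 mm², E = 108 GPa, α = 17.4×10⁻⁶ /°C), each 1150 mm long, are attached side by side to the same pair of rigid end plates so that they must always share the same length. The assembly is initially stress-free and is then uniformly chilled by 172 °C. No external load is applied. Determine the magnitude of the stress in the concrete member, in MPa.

Both members must finish at the same length. With the larger α, the bronze tends to over-contract; the plates restrain it, putting the bronze in tension and the concrete in compression. With no external load the two internal forces are equal and opposite, magnitude P.
Setting the final lengths equal and cancelling L: (α₁ − α₂)ΔT = P/(A₁E₁) + P/(A₂E₂).
|α₁ − α₂|·ΔT = 6.7×10⁻⁶ × 172 = 0.001152.
1/(A₁E₁) + 1/(A₂E₂) = 1/(450×29×10³) + 1/(270×108×10³) = 1.109×10⁻⁷ N⁻¹.
P = 0.001152 / 1.109×10⁻⁷ = 10390 N = 10.39 kN.
σ_{concrete} = P/A₁ = 10390/450 = 23.09 MPa, compressive.

σ ≈ 23.1 MPa (compressive)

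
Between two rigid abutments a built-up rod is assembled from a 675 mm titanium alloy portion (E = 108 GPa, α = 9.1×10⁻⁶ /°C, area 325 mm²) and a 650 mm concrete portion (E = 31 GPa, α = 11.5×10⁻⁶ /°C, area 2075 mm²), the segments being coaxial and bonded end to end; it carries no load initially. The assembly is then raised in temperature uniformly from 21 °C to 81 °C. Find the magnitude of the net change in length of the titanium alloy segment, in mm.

With the walls removed the bar would change length by δ_free = Σ αᵢΔT Lᵢ = 9.1×10⁻⁶×60×675 + 11.5×10⁻⁶×60×650 = 0.817 mm.
Since the ends are fixed, an axial force P builds up, equal in every segment, with P · Σ Lᵢ/(AᵢEᵢ) = δ_free.
The series flexibility is Σ Lᵢ/(AᵢEᵢ) = 675/(325×108×10³) + 650/(2075×31×10³) = 2.934×10⁻⁵ mm/N.
So P = 0.817 / 2.934×10⁻⁵ = 27.85 kN, compressive.
For the titanium alloy segment, free thermal change = 9.1×10⁻⁶×60×675 = 0.3685 mm and elastic change from P = 27850×675/(325×108×10³) = 0.5356 mm; these oppose, so the net change is 0.167 mm (segment shortens).

|ΔL| ≈ 0.167 mm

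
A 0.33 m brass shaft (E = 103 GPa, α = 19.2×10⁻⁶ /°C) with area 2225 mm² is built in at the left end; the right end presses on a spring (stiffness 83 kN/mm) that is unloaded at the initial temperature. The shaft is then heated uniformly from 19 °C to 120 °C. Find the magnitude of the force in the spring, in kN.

P ≈ 47.4 kN

Free thermal expansion: δ_free = αΔT L = 19.2×10⁻⁶ × 101 × 330 = 0.6399 mm.
With a force P in the spring, the elastic change of the shaft is PL/(AE) and that of the spring is P/k; compatibility requires their sum to equal δ_free.
P [ L/(AE) + 1/k ] = δ_free → P [ 330/(2225×103×10³) + 1/(83×10³) ] = 0.6399.
P = 0.6399 / 1.349×10⁻⁵ = 47440 N.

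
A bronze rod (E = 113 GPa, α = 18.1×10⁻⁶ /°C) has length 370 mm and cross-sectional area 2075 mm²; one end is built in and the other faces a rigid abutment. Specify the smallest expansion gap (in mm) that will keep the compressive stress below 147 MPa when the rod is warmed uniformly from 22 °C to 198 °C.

Free expansion if unrestrained: δ_free = αΔT L = 18.1×10⁻⁶ × 176 × 370 = 1.179 mm.
At the allowable stress the elastic shortening the wall may impose is σL/E = 147 × 370 / (113×10³) = 0.4813 mm.
The gap must absorb the remainder: g_min = 1.179 − 0.4813 = 0.6973 mm.

g ≈ 0.697 mm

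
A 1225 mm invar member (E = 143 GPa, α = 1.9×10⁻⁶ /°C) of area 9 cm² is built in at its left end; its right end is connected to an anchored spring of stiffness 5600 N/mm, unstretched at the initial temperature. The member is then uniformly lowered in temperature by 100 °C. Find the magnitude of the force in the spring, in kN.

The unrestrained thermal change is αΔT L = 1.9×10⁻⁶ × 100 × 1225 = 0.2327 mm.
Let P be the tensile force in the spring. The member extends elastically by PL/(AE) and the spring stretches by P/k; together these equal δ_free.
So P = δ_free / [L/(AE) + 1/k] = 0.2327 / [ 1225/(900×143×10³) + 1/(5600) ].
P = 0.2327 / 0.0001881 = 1237 N.

P ≈ 1.24 kN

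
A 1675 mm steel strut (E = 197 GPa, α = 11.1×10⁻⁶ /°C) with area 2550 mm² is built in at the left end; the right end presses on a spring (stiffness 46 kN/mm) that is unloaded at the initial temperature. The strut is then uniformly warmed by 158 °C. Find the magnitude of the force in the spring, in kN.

P ≈ 117 kN

The unrestrained thermal change is αΔT L = 11.1×10⁻⁶ × 158 × 1675 = 2.938 mm.
With a force P in the spring, the elastic change of the strut is PL/(AE) and that of the spring is P/k; compatibility requires their sum to equal δ_free.
P [ L/(AE) + 1/k ] = δ_free → P [ 1675/(2550×197×10³) + 1/(46×10³) ] = 2.938.
P = 2.938 / 2.507×10⁻⁵ = 117200 N.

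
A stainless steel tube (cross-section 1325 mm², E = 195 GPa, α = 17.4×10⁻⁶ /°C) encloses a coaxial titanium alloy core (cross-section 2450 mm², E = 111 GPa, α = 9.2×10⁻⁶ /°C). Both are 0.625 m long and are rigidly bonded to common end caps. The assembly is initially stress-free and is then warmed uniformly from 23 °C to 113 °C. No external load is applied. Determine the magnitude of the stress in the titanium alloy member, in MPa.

Equilibrium of a rigid end plate with no external load gives equal and opposite internal forces ±P in the two members. Since α_{stainless steel} > α_{titanium alloy}, heating drives the stainless steel into compression and the titanium alloy into tension.
Equating the net (thermal + elastic) strains gives |α₁ − α₂|·ΔT = P·[1/(A₁E₁) + 1/(A₂E₂)].
|α₁ − α₂|·ΔT = 8.2×10⁻⁶ × 90 = 0.000738.
1/(A₁E₁) + 1/(A₂E₂) = 1/(1325×195×10³) + 1/(2450×111×10³) = 7.547×10⁻⁹ N⁻¹.
So P = 0.000738 / 7.547×10⁻⁹ = 97.78 kN.
σ_{titanium alloy} = P/A₂ = 97780/2450 = 39.91 MPa, tensile.

σ ≈ 39.9 MPa (tensile)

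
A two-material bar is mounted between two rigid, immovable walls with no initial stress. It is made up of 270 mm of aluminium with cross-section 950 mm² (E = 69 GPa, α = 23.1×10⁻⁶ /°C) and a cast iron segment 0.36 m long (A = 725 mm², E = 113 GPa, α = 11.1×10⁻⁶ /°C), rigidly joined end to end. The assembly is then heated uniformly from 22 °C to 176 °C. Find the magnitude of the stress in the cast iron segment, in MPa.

Free thermal expansion of the whole bar: Σ αᵢΔT Lᵢ = 23.1×10⁻⁶×154×270 + 11.1×10⁻⁶×154×360 = 1.576 mm.
Since the ends are fixed, an axial force P builds up, equal in every segment, with P · Σ Lᵢ/(AᵢEᵢ) = δ_free.
Σ Lᵢ/(AᵢEᵢ) = 270/(950×69×10³) + 360/(725×113×10³) = 8.513×10⁻⁶ mm/N.
So P = 1.576 / 8.513×10⁻⁶ = 185.1 kN, compressive.
σ_{cast iron} = P / A = 185100 / 725 = 255.3 MPa.

σ ≈ 255 MPa (compressive)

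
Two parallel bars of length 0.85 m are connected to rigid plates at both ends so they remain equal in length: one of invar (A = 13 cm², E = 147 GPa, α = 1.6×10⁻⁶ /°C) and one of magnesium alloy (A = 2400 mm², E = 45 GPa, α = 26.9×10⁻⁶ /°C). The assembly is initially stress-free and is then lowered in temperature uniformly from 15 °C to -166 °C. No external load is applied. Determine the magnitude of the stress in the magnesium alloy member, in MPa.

Equilibrium of a rigid end plate with no external load gives equal and opposite internal forces ±P in the two members. Since α_{magnesium alloy} > α_{invar}, cooling drives the magnesium alloy into tension and the invar into compression.
Compatibility of the two members (thermal + elastic change equal): (α₁ − α₂)ΔT = P·[1/(A₁E₁) + 1/(A₂E₂)].
|α₁ − α₂|·ΔT = 25.3×10⁻⁶ × 181 = 0.004579.
1/(A₁E₁) + 1/(A₂E₂) = 1/(1300×147×10³) + 1/(2400×45×10³) = 1.449×10⁻⁸ N⁻¹.
So P = 0.004579 / 1.449×10⁻⁸ = 316 kN.
σ_{magnesium alloy} = P/A₂ = 316000/2400 = 131.7 MPa, tensile.

σ ≈ 132 MPa (tensile)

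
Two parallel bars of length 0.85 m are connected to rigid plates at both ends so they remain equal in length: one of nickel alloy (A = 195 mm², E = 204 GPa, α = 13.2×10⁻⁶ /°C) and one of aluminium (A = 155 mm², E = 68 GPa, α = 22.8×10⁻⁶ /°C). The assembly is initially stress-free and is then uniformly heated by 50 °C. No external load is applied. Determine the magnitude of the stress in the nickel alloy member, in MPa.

σ ≈ 20.5 MPa (tensile)

Both members must finish at the same length. With the larger α, the aluminium tends to over-expand; the plates restrain it, putting the aluminium in compression and the nickel alloy in tension. With no external load the two internal forces are equal and opposite, magnitude P.
Setting the final lengths equal and cancelling L: (α₁ − α₂)ΔT = P/(A₁E₁) + P/(A₂E₂).
|α₁ − α₂|·ΔT = 9.6×10⁻⁶ × 50 = 0.00048.
1/(A₁E₁) + 1/(A₂E₂) = 1/(195×204×10³) + 1/(155×68×10³) = 1.2×10⁻⁷ N⁻¹.
So P = 0.00048 / 1.2×10⁻⁷ = 4 kN.
σ_{nickel alloy} = P/A₁ = 4000/195 = 20.51 MPa, tensile.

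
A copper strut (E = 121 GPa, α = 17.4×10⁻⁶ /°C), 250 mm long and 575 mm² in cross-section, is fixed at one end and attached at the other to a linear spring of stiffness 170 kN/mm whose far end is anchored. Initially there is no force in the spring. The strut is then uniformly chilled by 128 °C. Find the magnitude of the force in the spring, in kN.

If the spring were absent the strut would shorten by αΔT L = 17.4×10⁻⁶ × 128 × 250 = 0.5568 mm.
Let P be the tensile force in the spring. The strut extends elastically by PL/(AE) and the spring stretches by P/k; together these equal δ_free.
So P = δ_free / [L/(AE) + 1/k] = 0.5568 / [ 250/(575×121×10³) + 1/(170×10³) ].
P = 0.5568 / 9.476×10⁻⁶ = 58760 N.

P ≈ 58.8 kN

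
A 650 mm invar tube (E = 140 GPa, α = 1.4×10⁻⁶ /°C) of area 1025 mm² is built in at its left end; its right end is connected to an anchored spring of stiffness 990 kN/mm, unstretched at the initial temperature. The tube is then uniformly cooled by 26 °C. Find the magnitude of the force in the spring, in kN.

If the spring were absent the tube would shorten by αΔT L = 1.4×10⁻⁶ × 26 × 650 = 0.02366 mm.
Let P be the tensile force in the spring. The tube extends elastically by PL/(AE) and the spring stretches by P/k; together these equal δ_free.
So P = δ_free / [L/(AE) + 1/k] = 0.02366 / [ 650/(1025×140×10³) + 1/(990×10³) ].
P = 0.02366 / 5.54×10⁻⁶ = 4271 N.

P ≈ 4.27 kN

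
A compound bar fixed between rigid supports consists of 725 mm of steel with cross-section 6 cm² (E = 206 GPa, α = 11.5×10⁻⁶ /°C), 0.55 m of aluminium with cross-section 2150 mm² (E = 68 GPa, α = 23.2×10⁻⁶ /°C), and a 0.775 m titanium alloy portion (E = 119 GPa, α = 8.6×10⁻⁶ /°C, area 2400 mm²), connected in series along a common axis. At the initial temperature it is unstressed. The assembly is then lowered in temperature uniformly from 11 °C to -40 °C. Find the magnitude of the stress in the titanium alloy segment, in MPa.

σ ≈ 47.8 MPa (tensile)

If the supports were absent, the total length change would be Σ αᵢΔT Lᵢ = 11.5×10⁻⁶×51×725 + 23.2×10⁻⁶×51×550 + 8.6×10⁻⁶×51×775 = 1.416 mm.
The rigid supports impose zero overall length change; the single axial force P common to all segments must satisfy P Σ Lᵢ/(AᵢEᵢ) = δ_free.
Σ Lᵢ/(AᵢEᵢ) = 725/(600×206×10³) + 550/(2150×68×10³) + 775/(2400×119×10³) = 1.234×10⁻⁵ mm/N.
Hence P = δ_free / Σ(L/AE) = 1.416/1.234×10⁻⁵ = 114.7 kN (tensile).
σ_{titanium alloy} = P / A = 114700 / 2400 = 47.8 MPa.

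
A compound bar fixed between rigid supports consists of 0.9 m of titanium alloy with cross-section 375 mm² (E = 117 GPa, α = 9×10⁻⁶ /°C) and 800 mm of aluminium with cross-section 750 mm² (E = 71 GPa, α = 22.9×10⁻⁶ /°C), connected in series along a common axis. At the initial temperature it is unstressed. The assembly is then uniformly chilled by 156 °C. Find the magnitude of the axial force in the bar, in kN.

Free thermal contraction of the whole bar: Σ αᵢΔT Lᵢ = 9×10⁻⁶×156×900 + 22.9×10⁻⁶×156×800 = 4.122 mm.
The rigid supports impose zero overall length change; the single axial force P common to all segments must satisfy P Σ Lᵢ/(AᵢEᵢ) = δ_free.
The series flexibility is Σ Lᵢ/(AᵢEᵢ) = 900/(375×117×10³) + 800/(750×71×10³) = 3.554×10⁻⁵ mm/N.
So P = 4.122 / 3.554×10⁻⁵ = 116 kN, tensile.

P ≈ 116 kN (tensile)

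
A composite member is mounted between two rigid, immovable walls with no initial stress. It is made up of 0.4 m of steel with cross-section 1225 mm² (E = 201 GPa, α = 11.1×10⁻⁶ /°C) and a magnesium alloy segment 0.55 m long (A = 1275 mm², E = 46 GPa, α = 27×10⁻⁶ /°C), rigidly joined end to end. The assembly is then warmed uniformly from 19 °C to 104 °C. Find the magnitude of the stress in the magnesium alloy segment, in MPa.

σ ≈ 117 MPa (compressive)

With the walls removed the bar would change length by δ_free = Σ αᵢΔT Lᵢ = 11.1×10⁻⁶×85×400 + 27×10⁻⁶×85×550 = 1.64 mm.
The walls prevent any net length change, so an axial force P (same in every segment) develops. Compatibility: P · Σ Lᵢ/(AᵢEᵢ) = δ_free.
Σ Lᵢ/(AᵢEᵢ) = 400/(1225×201×10³) + 550/(1275×46×10³) = 1.1×10⁻⁵ mm/N.
Hence P = δ_free / Σ(L/AE) = 1.64/1.1×10⁻⁵ = 149 kN (compressive).
σ_{magnesium alloy} = P / A = 149000 / 1275 = 116.9 MPa.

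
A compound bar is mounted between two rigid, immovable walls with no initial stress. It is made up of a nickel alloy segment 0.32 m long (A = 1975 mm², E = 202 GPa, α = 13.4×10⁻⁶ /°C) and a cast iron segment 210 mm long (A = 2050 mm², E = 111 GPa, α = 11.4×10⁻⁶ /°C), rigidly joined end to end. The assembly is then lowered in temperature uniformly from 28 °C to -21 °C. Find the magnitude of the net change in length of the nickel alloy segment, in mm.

|ΔL| ≈ 0.0579 mm

If the supports were absent, the total length change would be Σ αᵢΔT Lᵢ = 13.4×10⁻⁶×49×320 + 11.4×10⁻⁶×49×210 = 0.3274 mm.
The walls prevent any net length change, so an axial force P (same in every segment) develops. Compatibility: P · Σ Lᵢ/(AᵢEᵢ) = δ_free.
The series flexibility is Σ Lᵢ/(AᵢEᵢ) = 320/(1975×202×10³) + 210/(2050×111×10³) = 1.725×10⁻⁶ mm/N.
So P = 0.3274 / 1.725×10⁻⁶ = 189.8 kN, tensile.
For the nickel alloy segment, free thermal change = 13.4×10⁻⁶×49×320 = 0.2101 mm and elastic change from P = 189800×320/(1975×202×10³) = 0.1522 mm; these oppose, so the net change is 0.0579 mm (segment shortens).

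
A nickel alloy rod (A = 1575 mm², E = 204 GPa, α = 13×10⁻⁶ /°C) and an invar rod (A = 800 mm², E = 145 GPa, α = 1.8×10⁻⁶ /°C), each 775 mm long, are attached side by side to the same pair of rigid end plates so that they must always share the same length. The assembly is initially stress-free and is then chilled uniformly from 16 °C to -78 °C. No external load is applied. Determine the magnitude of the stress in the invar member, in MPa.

σ ≈ 112 MPa (compressive)

Equilibrium of a rigid end plate with no external load gives equal and opposite internal forces ±P in the two members. Since α_{nickel alloy} > α_{invar}, cooling drives the nickel alloy into tension and the invar into compression.
Compatibility of the two members (thermal + elastic change equal): (α₁ − α₂)ΔT = P·[1/(A₁E₁) + 1/(A₂E₂)].
|α₁ − α₂|·ΔT = 11.2×10⁻⁶ × 94 = 0.001053.
1/(A₁E₁) + 1/(A₂E₂) = 1/(1575×204×10³) + 1/(800×145×10³) = 1.173×10⁻⁸ N⁻¹.
P = 0.001053 / 1.173×10⁻⁸ = 89730 N = 89.73 kN.
σ_{invar} = P/A₂ = 89730/800 = 112.2 MPa, compressive.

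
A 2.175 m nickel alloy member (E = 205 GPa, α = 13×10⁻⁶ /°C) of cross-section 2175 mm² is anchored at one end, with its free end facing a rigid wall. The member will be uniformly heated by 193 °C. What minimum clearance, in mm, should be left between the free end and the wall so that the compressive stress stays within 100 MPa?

Free expansion if unrestrained: δ_free = αΔT L = 13×10⁻⁶ × 193 × 2175 = 5.457 mm.
At the allowable stress the elastic shortening the wall may impose is σL/E = 100 × 2175 / (205×10³) = 1.061 mm.
So the gap has to take up the difference, g_min = δ_free − σL/E = 5.457 − 1.061 = 4.396 mm.

g ≈ 4.4 mm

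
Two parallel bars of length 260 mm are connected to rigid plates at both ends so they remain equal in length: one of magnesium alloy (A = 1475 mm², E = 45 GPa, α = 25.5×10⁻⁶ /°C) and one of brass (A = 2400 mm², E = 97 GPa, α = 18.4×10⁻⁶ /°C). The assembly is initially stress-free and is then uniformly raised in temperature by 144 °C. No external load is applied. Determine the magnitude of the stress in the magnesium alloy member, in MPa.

Equilibrium of a rigid end plate with no external load gives equal and opposite internal forces ±P in the two members. Since α_{magnesium alloy} > α_{brass}, heating drives the magnesium alloy into compression and the brass into tension.
Compatibility of the two members (thermal + elastic change equal): (α₁ − α₂)ΔT = P·[1/(A₁E₁) + 1/(A₂E₂)].
|α₁ − α₂|·ΔT = 7.1×10⁻⁶ × 144 = 0.001022.
1/(A₁E₁) + 1/(A₂E₂) = 1/(1475×45×10³) + 1/(2400×97×10³) = 1.936×10⁻⁸ N⁻¹.
P = 0.001022 / 1.936×10⁻⁸ = 52810 N = 52.81 kN.
σ_{magnesium alloy} = P/A₁ = 52810/1475 = 35.8 MPa, compressive.

σ ≈ 35.8 MPa (compressive)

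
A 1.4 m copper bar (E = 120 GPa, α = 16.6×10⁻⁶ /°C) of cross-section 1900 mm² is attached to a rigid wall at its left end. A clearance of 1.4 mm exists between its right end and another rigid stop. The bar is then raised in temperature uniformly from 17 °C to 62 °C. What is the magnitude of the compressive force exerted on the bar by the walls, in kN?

Unrestrained expansion: δ_free = αΔT L = 16.6×10⁻⁶ × 45 × 1400 = 1.046 mm.
Since δ_free = 1.05 mm is less than the 1.4 mm gap, the bar never touches the wall. No axial force develops.

P ≈ 0 kN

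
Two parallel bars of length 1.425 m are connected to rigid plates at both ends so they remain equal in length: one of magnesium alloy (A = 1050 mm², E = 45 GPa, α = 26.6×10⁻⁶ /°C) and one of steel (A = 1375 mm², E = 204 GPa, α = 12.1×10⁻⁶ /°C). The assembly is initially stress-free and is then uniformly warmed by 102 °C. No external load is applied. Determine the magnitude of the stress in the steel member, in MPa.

σ ≈ 43.5 MPa (tensile)

Both members must finish at the same length. With the larger α, the magnesium alloy tends to over-expand; the plates restrain it, putting the magnesium alloy in compression and the steel in tension. With no external load the two internal forces are equal and opposite, magnitude P.
Setting the final lengths equal and cancelling L: (α₁ − α₂)ΔT = P/(A₁E₁) + P/(A₂E₂).
|α₁ − α₂|·ΔT = 14.5×10⁻⁶ × 102 = 0.001479.
1/(A₁E₁) + 1/(A₂E₂) = 1/(1050×45×10³) + 1/(1375×204×10³) = 2.473×10⁻⁸ N⁻¹.
So P = 0.001479 / 2.473×10⁻⁸ = 59.81 kN.
σ_{steel} = P/A₂ = 59810/1375 = 43.5 MPa, tensile.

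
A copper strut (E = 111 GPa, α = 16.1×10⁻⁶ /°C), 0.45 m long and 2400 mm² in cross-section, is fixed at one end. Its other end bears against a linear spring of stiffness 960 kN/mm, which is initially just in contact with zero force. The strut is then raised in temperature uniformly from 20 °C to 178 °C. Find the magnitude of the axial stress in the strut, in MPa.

Free thermal expansion: δ_free = αΔT L = 16.1×10⁻⁶ × 158 × 450 = 1.145 mm.
With a force P in the spring, the elastic change of the strut is PL/(AE) and that of the spring is P/k; compatibility requires their sum to equal δ_free.
So P = δ_free / [L/(AE) + 1/k] = 1.145 / [ 450/(2400×111×10³) + 1/(960×10³) ].
P = 1.145 / 2.731×10⁻⁶ = 419200 N.
σ = P/A = 419200/2400 = 174.7 MPa.

σ ≈ 175 MPa (compressive)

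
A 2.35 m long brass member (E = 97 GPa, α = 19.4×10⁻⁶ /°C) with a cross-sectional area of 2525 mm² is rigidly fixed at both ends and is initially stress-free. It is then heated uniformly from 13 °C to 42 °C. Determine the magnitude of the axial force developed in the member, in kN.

The ends cannot move, so σ = EαΔT = 97×10³ × 19.4×10⁻⁶ × 29 = 54.57 MPa.
P = AEαΔT = 2525 × 97×10³ × 19.4×10⁻⁶ × 29 = 137.8 kN (compressive).

P ≈ 138 kN (compressive)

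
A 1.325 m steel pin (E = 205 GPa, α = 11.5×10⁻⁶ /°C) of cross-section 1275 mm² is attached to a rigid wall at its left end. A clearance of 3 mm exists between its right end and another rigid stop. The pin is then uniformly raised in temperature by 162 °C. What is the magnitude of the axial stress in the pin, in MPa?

If the wall were absent the pin would grow by αΔT L = 11.5×10⁻⁶ × 162 × 1325 = 2.468 mm.
This is smaller than the 3 mm clearance, so the pin expands freely without reaching the stop — the stress is zero.

σ ≈ 0 MPa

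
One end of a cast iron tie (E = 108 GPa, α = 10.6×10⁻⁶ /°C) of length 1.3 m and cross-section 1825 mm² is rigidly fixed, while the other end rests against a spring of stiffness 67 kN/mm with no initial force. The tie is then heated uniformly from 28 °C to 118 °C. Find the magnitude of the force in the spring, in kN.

P ≈ 57.6 kN

Free thermal expansion: δ_free = αΔT L = 10.6×10⁻⁶ × 90 × 1300 = 1.24 mm.
With a force P in the spring, the elastic change of the tie is PL/(AE) and that of the spring is P/k; compatibility requires their sum to equal δ_free.
So P = δ_free / [L/(AE) + 1/k] = 1.24 / [ 1300/(1825×108×10³) + 1/(67×10³) ].
P = 1.24 / 2.152×10⁻⁵ = 57630 N.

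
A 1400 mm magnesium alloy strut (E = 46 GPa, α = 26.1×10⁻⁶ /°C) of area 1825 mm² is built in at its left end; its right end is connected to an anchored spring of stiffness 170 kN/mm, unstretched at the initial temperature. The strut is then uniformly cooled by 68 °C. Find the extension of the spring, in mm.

Free thermal contraction: δ_free = αΔT L = 26.1×10⁻⁶ × 68 × 1400 = 2.485 mm.
Let P be the tensile force in the spring. The strut extends elastically by PL/(AE) and the spring stretches by P/k; together these equal δ_free.
P [ L/(AE) + 1/k ] = δ_free → P [ 1400/(1825×46×10³) + 1/(170×10³) ] = 2.485.
P = 2.485 / 2.256×10⁻⁵ = 110100 N.
Spring extension = P/k = 110100/(170×10³) = 0.6479 mm.

δ ≈ 0.648 mm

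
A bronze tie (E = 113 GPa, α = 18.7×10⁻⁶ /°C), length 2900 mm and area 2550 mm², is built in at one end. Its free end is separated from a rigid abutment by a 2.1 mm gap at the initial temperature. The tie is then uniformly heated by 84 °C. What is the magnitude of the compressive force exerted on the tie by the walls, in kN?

P ≈ 244 kN

Unrestrained expansion: δ_free = αΔT L = 18.7×10⁻⁶ × 84 × 2900 = 4.555 mm.
After closing the 2.1 mm clearance, 4.555 − 2.1 = 2.455 mm of expansion remains to be suppressed by the wall.
So σ = E(δ_free − g)/L = 113×10³ × 2.455/2900 = 95.67 MPa.
Force on the wall = σA = 95.67 × 2550 mm² = 244 kN.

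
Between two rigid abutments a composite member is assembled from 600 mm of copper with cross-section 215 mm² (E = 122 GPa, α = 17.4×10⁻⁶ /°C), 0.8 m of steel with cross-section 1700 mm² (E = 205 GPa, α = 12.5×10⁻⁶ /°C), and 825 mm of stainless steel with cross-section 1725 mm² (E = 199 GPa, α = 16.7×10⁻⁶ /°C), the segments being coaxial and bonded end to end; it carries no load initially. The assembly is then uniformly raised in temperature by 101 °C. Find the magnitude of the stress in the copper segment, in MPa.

σ ≈ 583 MPa (compressive)

With the walls removed the bar would change length by δ_free = Σ αᵢΔT Lᵢ = 17.4×10⁻⁶×101×600 + 12.5×10⁻⁶×101×800 + 16.7×10⁻⁶×101×825 = 3.456 mm.
The rigid supports impose zero overall length change; the single axial force P common to all segments must satisfy P Σ Lᵢ/(AᵢEᵢ) = δ_free.
Σ Lᵢ/(AᵢEᵢ) = 600/(215×122×10³) + 800/(1700×205×10³) + 825/(1725×199×10³) = 2.757×10⁻⁵ mm/N.
P = 3.456 / 2.757×10⁻⁵ = 125300 N = 125.3 kN, compressive.
σ_{copper} = P / A = 125300 / 215 = 583 MPa.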